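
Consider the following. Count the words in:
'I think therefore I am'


Split into words: I | think | therefore | I | am = 5 words.

5


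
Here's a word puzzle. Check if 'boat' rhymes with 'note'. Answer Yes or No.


Rime (stressed vowel + following sounds) of 'boat': -oat = /oʊt/
Rime of 'note': -ote = /oʊt/
/oʊt/ and /oʊt/ are the same ending sound, so the words rhyme.

Yes


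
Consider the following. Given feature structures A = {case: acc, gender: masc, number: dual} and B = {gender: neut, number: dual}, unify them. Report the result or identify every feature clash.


Compare features:
case: A=acc vs B=_ -> unified: acc
gender: A=masc vs B=neut -> CLASH
number: A=dual vs B=dual -> unified: dual
Clash detected on feature 'gender' (masc vs neut); unification fails.

CLASH on 'gender' (masc vs neut)


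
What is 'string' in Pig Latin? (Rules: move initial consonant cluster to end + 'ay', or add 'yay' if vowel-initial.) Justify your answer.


'string': move consonant cluster 'str' to end and add 'ay': 'ingstray'.

ingstray


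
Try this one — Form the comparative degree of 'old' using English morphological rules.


Apply comparative formation (add -er): 'old' -> 'older'.

older


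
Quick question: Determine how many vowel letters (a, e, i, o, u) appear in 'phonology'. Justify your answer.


Vowels in 'phonology': o, o, o = 3 vowels.

3


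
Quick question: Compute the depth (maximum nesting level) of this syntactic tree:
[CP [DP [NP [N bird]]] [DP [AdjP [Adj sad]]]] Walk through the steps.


Count bracket nesting levels:
'[' at pos 0: depth = 1
'[' at pos 4: depth = 2
'[' at pos 8: depth = 3
'[' at pos 12: depth = 4
'[' at pos 23: depth = 2
'[' at pos 27: depth = 3
'[' at pos 33: depth = 4
Maximum depth reached: 4

4


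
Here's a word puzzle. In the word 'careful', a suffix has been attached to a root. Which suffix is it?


The word 'careful' = 'care' (root) + '-ful' (suffix). The suffix is '-ful'.

ful


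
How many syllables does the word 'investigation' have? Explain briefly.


Break 'investigation' into syllables: in-ves-ti-ga-tion -> in | ves | ti | ga | tion = 5 syllables

5 syllables


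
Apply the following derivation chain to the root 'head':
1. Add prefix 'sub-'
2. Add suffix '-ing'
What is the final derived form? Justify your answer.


Step 1: Add prefix 'sub-' to 'head' = 'subhead'
Step 2: Add suffix '-ing' to 'subhead' = 'subheading'

subheading


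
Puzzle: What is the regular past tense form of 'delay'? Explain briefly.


Apply rule: Add -ed. 'delay' becomes 'delayed'.

delayed


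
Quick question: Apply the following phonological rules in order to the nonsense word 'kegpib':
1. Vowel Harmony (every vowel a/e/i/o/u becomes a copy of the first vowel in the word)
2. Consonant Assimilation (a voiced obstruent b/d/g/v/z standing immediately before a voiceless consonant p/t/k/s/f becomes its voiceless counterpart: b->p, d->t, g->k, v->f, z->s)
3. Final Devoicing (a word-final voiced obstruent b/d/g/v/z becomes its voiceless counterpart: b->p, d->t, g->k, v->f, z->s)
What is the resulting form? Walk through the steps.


Starting form: 'kegpib'
Rule 1: Vowel Harmony: all vowels become 'e' (matching first vowel). 'kegpib' -> 'kegpeb'
Rule 2: Consonant Assimilation: voiced obstruent before voiceless consonant becomes voiceless ('gp' -> 'kp'). 'kegpeb' -> 'kekpeb'
Rule 3: Final Devoicing: word-final voiced obstruent 'b' becomes voiceless 'p'. 'kekpeb' -> 'kekpep'
Final form: 'kekpep'

kekpep


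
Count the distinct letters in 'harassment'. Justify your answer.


Unique letters in 'harassment': {a, e, h, m, n, r, s, t} = 8 distinct letters.

8


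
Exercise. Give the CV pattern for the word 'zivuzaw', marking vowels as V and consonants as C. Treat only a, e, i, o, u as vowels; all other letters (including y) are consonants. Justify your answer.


Letter mapping: z = C, i = V, v = C, u = V, z = C, a = V, w = C.

CVCVCVC


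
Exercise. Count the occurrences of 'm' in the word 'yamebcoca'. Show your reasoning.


Letter 'm' in 'yamebcoca': found at position(s) 3 = 1 occurrence(s).

1


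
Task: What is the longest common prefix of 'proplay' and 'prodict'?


Compare from the start: 3 characters match: 'pro'. Mismatch at position 4: 'p' vs 'd'.

pro


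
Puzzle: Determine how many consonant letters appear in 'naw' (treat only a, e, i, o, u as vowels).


Consonants in 'naw': n, w = 2 consonants.

2


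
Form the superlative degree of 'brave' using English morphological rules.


Apply superlative formation (ends in e: add -st): 'brave' -> 'bravest'.

bravest


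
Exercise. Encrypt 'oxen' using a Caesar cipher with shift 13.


Shift each letter by 13: o -> b, x -> k, e -> r, n -> a. Result: 'bkra'.

bkra


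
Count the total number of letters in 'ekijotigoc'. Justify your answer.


Spell out 'ekijotigoc' and number each letter: e(1), k(2), i(3), j(4), o(5), t(6), i(7), g(8), o(9), c(10). Total: 10 letters.

10


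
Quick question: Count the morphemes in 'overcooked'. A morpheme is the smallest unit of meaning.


Decomposition: over- (prefix) + cook (root) + -ed (suffix) = 3 morpheme(s)

3 morphemes


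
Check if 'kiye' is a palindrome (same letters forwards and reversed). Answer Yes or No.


Forward: 'kiye'
Reversed: 'eyik'
They differ.

No


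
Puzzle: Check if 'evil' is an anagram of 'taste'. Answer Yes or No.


Sorted letters of 'evil': 'eilv'
Sorted letters of 'taste': 'aestt'
They do not match.

No


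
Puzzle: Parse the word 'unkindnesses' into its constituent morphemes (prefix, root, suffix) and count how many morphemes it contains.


Step 1: Identify prefix: 'un' (meaning: not/reverse)
Step 2: Identify root: 'kind'
Step 3: Identify suffix(es): 'ness, es'
Decomposition: un- (prefix: not/reverse) + kind (root) + -ness (suffix: state of) + -es (plural)
Total morphemes: 4

4 morphemes (un- (prefix: not/reverse) + kind (root) + -ness (suffix: state of) + -es (plural))


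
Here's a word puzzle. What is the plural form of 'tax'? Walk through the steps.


Apply rule: Add -es (sibilant/fricative ending). 'tax' becomes 'taxes'.

taxes


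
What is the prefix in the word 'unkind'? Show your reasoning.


The word 'unkind' = 'un' (prefix) + 'kind' (root). The prefix is 'un'.

un


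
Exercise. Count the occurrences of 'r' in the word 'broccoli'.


Letter 'r' in 'broccoli': found at position(s) 2 = 1 occurrence(s).

1


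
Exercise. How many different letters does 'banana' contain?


Unique letters in 'banana': {a, b, n} = 3 distinct letters.

3


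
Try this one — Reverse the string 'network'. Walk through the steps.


Reverse 'network' character by character: 'krowten'.

krowten


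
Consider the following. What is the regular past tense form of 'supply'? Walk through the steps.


Apply rule: Change -y to -ied. 'supply' becomes 'supplied'.

supplied


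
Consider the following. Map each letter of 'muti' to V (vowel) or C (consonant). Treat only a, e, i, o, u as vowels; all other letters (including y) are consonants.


Letter mapping: m = C, u = V, t = C, i = V.

CVCV


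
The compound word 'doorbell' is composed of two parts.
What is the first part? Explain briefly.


Split 'doorbell' into 'door' + 'bell'. The first part is 'door'.

door


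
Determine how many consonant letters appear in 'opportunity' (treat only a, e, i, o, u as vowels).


Consonants in 'opportunity': p, p, r, t, n, t, y = 7 consonants.

7


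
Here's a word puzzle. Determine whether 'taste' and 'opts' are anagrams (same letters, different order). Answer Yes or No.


Sorted letters of 'taste': 'aestt'
Sorted letters of 'opts': 'opst'
They do not match.

No


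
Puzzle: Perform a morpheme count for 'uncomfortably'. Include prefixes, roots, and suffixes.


Decomposition: un- (prefix) + comfort (root) + -able (suffix) + -ly (suffix) = 4 morpheme(s)

4 morphemes


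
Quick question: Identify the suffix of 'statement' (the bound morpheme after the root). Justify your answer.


The word 'statement' = 'state' (root) + '-ment' (suffix). The suffix is '-ment'.

ment


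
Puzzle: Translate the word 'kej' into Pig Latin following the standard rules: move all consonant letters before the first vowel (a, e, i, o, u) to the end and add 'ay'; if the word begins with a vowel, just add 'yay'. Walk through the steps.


'kej': move consonant cluster 'k' to end and add 'ay': 'ejkay'.

ejkay


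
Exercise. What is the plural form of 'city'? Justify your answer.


Apply rule: Change -y to -ies (consonant + y). 'city' becomes 'cities'.

cities


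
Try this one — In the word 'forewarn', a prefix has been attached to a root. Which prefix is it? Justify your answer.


The word 'forewarn' = 'fore' (prefix) + 'warn' (root). The prefix is 'fore'.

fore


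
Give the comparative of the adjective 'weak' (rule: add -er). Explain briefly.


Apply comparative formation (add -er): 'weak' -> 'weaker'.

weaker


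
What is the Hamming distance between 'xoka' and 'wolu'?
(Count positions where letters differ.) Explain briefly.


Alignment:
Position 1: 'x' vs 'w' = DIFFER
Position 2: 'o' vs 'o' = match
Position 3: 'k' vs 'l' = DIFFER
Position 4: 'a' vs 'u' = DIFFER
Total differences: 3

3


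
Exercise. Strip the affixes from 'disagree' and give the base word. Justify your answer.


Remove prefix 'dis' from 'disagree' to get root 'agree'.

agree


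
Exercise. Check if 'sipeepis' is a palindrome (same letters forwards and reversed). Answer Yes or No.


Forward: 'sipeepis'
Reversed: 'sipeepis'
They are identical.

Yes


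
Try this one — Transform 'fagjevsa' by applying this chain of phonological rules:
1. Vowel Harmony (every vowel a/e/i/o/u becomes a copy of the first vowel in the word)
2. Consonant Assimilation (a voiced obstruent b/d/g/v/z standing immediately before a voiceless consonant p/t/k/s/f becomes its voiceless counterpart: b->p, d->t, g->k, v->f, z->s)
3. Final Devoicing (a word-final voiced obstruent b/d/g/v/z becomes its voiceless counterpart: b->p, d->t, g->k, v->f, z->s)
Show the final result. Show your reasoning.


Starting form: 'fagjevsa'
Rule 1: Vowel Harmony: all vowels become 'a' (matching first vowel). 'fagjevsa' -> 'fagjavsa'
Rule 2: Consonant Assimilation: voiced obstruent before voiceless consonant becomes voiceless ('vs' -> 'fs'). 'fagjavsa' -> 'fagjafsa'
Rule 3: Final Devoicing: the word ends in the vowel 'a', not a consonant. No change.
Final form: 'fagjafsa'

fagjafsa


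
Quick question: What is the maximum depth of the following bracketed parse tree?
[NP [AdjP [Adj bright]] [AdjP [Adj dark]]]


Count bracket nesting levels:
'[' at pos 0: depth = 1
'[' at pos 4: depth = 2
'[' at pos 10: depth = 3
'[' at pos 24: depth = 2
'[' at pos 30: depth = 3
Maximum depth reached: 3

3


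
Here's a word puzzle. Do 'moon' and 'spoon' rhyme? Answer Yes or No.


Rime (stressed vowel + following sounds) of 'moon': -oon = /uːn/
Rime of 'spoon': -oon = /uːn/
/uːn/ and /uːn/ are the same ending sound, so the words rhyme.

Yes


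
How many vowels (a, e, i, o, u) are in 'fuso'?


Vowels in 'fuso': u, o = 2 vowels.

2


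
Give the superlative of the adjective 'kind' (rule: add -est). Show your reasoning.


Apply superlative formation (add -est): 'kind' -> 'kindest'.

kindest


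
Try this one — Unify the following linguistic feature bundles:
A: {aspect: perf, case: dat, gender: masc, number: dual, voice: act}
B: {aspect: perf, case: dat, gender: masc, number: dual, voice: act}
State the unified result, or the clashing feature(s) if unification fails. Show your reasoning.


Compare features:
aspect: A=perf vs B=perf -> unified: perf
case: A=dat vs B=dat -> unified: dat
gender: A=masc vs B=masc -> unified: masc
number: A=dual vs B=dual -> unified: dual
voice: A=act vs B=act -> unified: act
No clashes found.

Unified: {aspect: perf, case: dat, gender: masc, number: dual, voice: act}


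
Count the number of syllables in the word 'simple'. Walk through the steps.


Break 'simple' into syllables: sim-ple -> sim | ple = 2 syllables

2 syllables


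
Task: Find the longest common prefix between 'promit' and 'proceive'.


Compare from the start: 3 characters match: 'pro'. Mismatch at position 4: 'm' vs 'c'.

pro


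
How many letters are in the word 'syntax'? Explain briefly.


Spell out 'syntax' and number each letter: s(1), y(2), n(3), t(4), a(5), x(6). Total: 6 letters.

6


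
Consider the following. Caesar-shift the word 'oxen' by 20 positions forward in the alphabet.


Shift each letter by 20: o -> i, x -> r, e -> y, n -> h. Result: 'iryh'.

iryh


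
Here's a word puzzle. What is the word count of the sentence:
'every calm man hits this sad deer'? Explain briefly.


Split into words: every | calm | man | hits | this | sad | deer = 7 words.

7


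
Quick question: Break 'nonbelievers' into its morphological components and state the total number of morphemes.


Step 1: Identify prefix: 'non' (meaning: not)
Step 2: Identify root: 'believe'
Step 3: Identify suffix(es): 'er, s'
Decomposition: non- (prefix: not) + believe (root) + -er (suffix: one who) + -s (plural)
Total morphemes: 4

4 morphemes (non- (prefix: not) + believe (root) + -er (suffix: one who) + -s (plural))


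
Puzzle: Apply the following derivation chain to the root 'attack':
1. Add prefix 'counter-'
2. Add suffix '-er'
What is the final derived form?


Step 1: Add prefix 'counter-' to 'attack' = 'counterattack'
Step 2: Add suffix '-er' to 'counterattack' = 'counterattacker'

counterattacker


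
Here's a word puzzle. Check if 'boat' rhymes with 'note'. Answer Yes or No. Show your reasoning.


Rime (stressed vowel + following sounds) of 'boat': -oat = /oʊt/
Rime of 'note': -ote = /oʊt/
/oʊt/ and /oʊt/ are the same ending sound, so the words rhyme.

Yes


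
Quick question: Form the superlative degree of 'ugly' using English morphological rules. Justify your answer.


Apply superlative formation (consonant + y: change y to i, add -est): 'ugly' -> 'ugliest'.

ugliest


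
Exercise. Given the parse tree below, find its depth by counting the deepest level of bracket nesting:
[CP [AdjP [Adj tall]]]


Count bracket nesting levels:
'[' at pos 0: depth = 1
'[' at pos 4: depth = 2
'[' at pos 10: depth = 3
Maximum depth reached: 3

3


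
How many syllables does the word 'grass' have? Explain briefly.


Break 'grass' into syllables: grass -> grass = 1 syllable

1 syllable


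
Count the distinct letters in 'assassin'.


Unique letters in 'assassin': {a, i, n, s} = 4 distinct letters.

4


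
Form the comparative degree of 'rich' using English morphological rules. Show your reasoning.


Apply comparative formation (add -er): 'rich' -> 'richer'.

richer


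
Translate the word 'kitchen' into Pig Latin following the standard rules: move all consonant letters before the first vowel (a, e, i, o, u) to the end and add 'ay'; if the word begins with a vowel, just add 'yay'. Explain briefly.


'kitchen': move consonant cluster 'k' to end and add 'ay': 'itchenkay'.

itchenkay


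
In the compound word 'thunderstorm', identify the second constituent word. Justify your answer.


Split 'thunderstorm' into 'thunder' + 'storm'. The second part is 'storm'.

storm


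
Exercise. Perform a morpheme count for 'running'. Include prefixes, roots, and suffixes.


Decomposition: run (root) + -ing (suffix) = 2 morpheme(s)

2 morphemes


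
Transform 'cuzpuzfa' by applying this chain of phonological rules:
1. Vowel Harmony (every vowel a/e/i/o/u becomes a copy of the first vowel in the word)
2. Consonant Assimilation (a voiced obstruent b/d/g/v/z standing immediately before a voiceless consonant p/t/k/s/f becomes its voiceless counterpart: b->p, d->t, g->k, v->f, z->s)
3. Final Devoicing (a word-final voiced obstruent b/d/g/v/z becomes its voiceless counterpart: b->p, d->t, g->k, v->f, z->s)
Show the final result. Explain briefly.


Starting form: 'cuzpuzfa'
Rule 1: Vowel Harmony: all vowels become 'u' (matching first vowel). 'cuzpuzfa' -> 'cuzpuzfu'
Rule 2: Consonant Assimilation: voiced obstruent before voiceless consonant becomes voiceless ('zp' -> 'sp', 'zf' -> 'sf'). 'cuzpuzfu' -> 'cuspusfu'
Rule 3: Final Devoicing: the word ends in the vowel 'u', not a consonant. No change.
Final form: 'cuspusfu'

cuspusfu


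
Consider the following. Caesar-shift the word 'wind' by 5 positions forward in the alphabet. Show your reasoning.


Shift each letter by 5: w -> b, i -> n, n -> s, d -> i. Result: 'bnsi'.

bnsi


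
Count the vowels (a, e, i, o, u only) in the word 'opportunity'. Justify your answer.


Vowels in 'opportunity': o, o, u, i = 4 vowels.

4


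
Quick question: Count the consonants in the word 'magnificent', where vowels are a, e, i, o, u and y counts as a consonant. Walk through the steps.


Consonants in 'magnificent': m, g, n, f, c, n, t = 7 consonants.

7


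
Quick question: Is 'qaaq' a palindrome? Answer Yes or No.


Forward: 'qaaq'
Reversed: 'qaaq'
They are identical.

Yes


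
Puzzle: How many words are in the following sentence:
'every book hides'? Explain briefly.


Split into words: every | book | hides = 3 words.

3


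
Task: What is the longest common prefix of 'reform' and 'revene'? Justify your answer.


Compare from the start: 2 characters match: 're'. Mismatch at position 3: 'f' vs 'v'.

re


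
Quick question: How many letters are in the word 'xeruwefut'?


Spell out 'xeruwefut' and number each letter: x(1), e(2), r(3), u(4), w(5), e(6), f(7), u(8), t(9). Total: 9 letters.

9


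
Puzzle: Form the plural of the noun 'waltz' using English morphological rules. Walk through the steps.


Apply rule: Add -es (sibilant/fricative ending). 'waltz' becomes 'waltzes'.

waltzes


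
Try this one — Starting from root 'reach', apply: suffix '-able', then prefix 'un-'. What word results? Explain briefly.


Step 1: Add suffix '-able' to 'reach' = 'reachable'
Step 2: Add prefix 'un-' to 'reachable' = 'unreachable'

unreachable


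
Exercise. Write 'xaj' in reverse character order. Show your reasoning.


Reverse 'xaj' character by character: 'jax'.

jax


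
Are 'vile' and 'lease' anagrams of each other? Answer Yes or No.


Sorted letters of 'vile': 'eilv'
Sorted letters of 'lease': 'aeels'
They do not match.

No


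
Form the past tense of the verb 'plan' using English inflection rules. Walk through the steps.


Apply rule: Double final consonant and add -ed. 'plan' becomes 'planned'.

planned


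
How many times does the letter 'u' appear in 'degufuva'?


Letter 'u' in 'degufuva': found at position(s) 4, 6 = 2 occurrence(s).

2


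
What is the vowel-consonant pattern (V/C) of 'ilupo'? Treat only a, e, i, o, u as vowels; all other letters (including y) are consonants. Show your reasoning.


Letter mapping: i = V, l = C, u = V, p = C, o = V.

VCVCV


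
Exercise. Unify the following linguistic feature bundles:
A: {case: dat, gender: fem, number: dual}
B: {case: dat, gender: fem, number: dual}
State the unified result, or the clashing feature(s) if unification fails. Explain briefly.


Compare features:
case: A=dat vs B=dat -> unified: dat
gender: A=fem vs B=fem -> unified: fem
number: A=dual vs B=dual -> unified: dual
No clashes found.

Unified: {case: dat, gender: fem, number: dual}


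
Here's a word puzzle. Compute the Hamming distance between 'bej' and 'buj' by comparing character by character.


Alignment:
Position 1: 'b' vs 'b' = match
Position 2: 'e' vs 'u' = DIFFER
Position 3: 'j' vs 'j' = match
Total differences: 1

1


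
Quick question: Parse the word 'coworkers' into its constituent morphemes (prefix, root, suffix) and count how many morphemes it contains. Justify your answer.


Step 1: Identify prefix: 'co' (meaning: together)
Step 2: Identify root: 'work'
Step 3: Identify suffix(es): 'er, s'
Decomposition: co- (prefix: together) + work (root) + -er (suffix: one who) + -s (plural)
Total morphemes: 4

4 morphemes (co- (prefix: together) + work (root) + -er (suffix: one who) + -s (plural))


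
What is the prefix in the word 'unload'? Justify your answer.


The word 'unload' = 'un' (prefix) + 'load' (root). The prefix is 'un'.

un


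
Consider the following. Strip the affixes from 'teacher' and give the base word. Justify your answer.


Remove suffix '-er' from 'teacher' to get root 'teach'.

teach


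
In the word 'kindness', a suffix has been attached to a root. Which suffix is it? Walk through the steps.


The word 'kindness' = 'kind' (root) + '-ness' (suffix). The suffix is '-ness'.

ness


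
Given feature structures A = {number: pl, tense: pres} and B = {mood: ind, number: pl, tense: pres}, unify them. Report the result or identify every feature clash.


Compare features:
mood: A=_ vs B=ind -> unified: ind
number: A=pl vs B=pl -> unified: pl
tense: A=pres vs B=pres -> unified: pres
No clashes found.

Unified: {mood: ind, number: pl, tense: pres}


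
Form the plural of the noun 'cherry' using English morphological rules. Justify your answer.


Apply rule: Change -y to -ies (consonant + y). 'cherry' becomes 'cherries'.

cherries


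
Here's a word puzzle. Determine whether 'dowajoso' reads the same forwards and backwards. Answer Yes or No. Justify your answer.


Forward: 'dowajoso'
Reversed: 'osojawod'
They differ.

No


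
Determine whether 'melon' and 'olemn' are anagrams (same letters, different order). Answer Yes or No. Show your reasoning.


Sorted letters of 'melon': 'elmno'
Sorted letters of 'olemn': 'elmno'
They match.

Yes


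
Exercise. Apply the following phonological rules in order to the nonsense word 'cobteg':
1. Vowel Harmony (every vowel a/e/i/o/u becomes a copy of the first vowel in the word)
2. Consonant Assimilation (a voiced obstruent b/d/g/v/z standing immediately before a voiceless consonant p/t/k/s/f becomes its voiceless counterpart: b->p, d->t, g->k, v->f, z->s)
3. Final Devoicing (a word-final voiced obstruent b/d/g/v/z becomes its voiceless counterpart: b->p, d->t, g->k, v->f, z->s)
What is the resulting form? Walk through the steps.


Starting form: 'cobteg'
Rule 1: Vowel Harmony: all vowels become 'o' (matching first vowel). 'cobteg' -> 'cobtog'
Rule 2: Consonant Assimilation: voiced obstruent before voiceless consonant becomes voiceless ('bt' -> 'pt'). 'cobtog' -> 'coptog'
Rule 3: Final Devoicing: word-final voiced obstruent 'g' becomes voiceless 'k'. 'coptog' -> 'coptok'
Final form: 'coptok'

coptok


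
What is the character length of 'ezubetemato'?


Spell out 'ezubetemato' and number each letter: e(1), z(2), u(3), b(4), e(5), t(6), e(7), m(8), a(9), t(10), o(11). Total: 11 letters.

11


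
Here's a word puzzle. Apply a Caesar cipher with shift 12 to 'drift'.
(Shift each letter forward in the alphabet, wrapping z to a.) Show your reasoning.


Shift each letter by 12: d -> p, r -> d, i -> u, f -> r, t -> f. Result: 'pdurf'.

pdurf


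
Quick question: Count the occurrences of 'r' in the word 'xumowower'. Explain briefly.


Letter 'r' in 'xumowower': found at position(s) 9 = 1 occurrence(s).

1


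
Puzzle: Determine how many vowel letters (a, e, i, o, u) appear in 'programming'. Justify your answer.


Vowels in 'programming': o, a, i = 3 vowels.

3


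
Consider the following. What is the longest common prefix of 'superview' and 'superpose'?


Compare from the start: 5 characters match: 'super'. Mismatch at position 6: 'v' vs 'p'.

super


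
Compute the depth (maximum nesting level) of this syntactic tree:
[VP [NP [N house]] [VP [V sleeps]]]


Count bracket nesting levels:
'[' at pos 0: depth = 1
'[' at pos 4: depth = 2
'[' at pos 8: depth = 3
'[' at pos 19: depth = 2
'[' at pos 23: depth = 3
Maximum depth reached: 3

3


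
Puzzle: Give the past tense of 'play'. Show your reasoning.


Apply rule: Add -ed. 'play' becomes 'played'.

played


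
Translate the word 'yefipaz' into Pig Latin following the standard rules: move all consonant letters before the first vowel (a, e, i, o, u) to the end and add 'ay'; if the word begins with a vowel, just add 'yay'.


'yefipaz': move consonant cluster 'y' to end and add 'ay': 'efipazyay'.

efipazyay


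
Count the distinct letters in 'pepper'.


Unique letters in 'pepper': {e, p, r} = 3 distinct letters.

3


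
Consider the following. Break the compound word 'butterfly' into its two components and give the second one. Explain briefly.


Split 'butterfly' into 'butter' + 'fly'. The second part is 'fly'.

fly


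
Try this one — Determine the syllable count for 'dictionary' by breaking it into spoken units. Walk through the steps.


Break 'dictionary' into syllables: dic-tion-ar-y -> dic | tion | ar | y = 4 syllables

4 syllables


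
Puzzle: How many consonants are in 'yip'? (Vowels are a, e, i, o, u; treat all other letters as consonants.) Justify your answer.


Consonants in 'yip': y, p = 2 consonants.

2


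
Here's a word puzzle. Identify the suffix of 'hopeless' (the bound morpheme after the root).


The word 'hopeless' = 'hope' (root) + '-less' (suffix). The suffix is '-less'.

less


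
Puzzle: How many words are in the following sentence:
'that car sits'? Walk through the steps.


Split into words: that | car | sits = 3 words.

3


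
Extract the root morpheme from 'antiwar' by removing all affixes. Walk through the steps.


Remove prefix 'anti' from 'antiwar' to get root 'war'.

war


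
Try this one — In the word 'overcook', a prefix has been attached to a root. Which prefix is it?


The word 'overcook' = 'over' (prefix) + 'cook' (root). The prefix is 'over'.

over


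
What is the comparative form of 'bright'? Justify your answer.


Apply comparative formation (add -er): 'bright' -> 'brighter'.

brighter


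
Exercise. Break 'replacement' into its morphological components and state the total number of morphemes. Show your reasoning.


Step 1: Identify prefix: 're' (meaning: again)
Step 2: Identify root: 'place'
Step 3: Identify suffix(es): 'ment'
Decomposition: re- (prefix: again) + place (root) + -ment (suffix: action/result)
Total morphemes: 3

3 morphemes (re- (prefix: again) + place (root) + -ment (suffix: action/result))


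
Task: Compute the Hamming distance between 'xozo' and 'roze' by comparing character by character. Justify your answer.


Alignment:
Position 1: 'x' vs 'r' = DIFFER
Position 2: 'o' vs 'o' = match
Position 3: 'z' vs 'z' = match
Position 4: 'o' vs 'e' = DIFFER
Total differences: 2

2


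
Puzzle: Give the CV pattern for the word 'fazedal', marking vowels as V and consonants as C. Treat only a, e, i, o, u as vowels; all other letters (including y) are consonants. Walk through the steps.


Letter mapping: f = C, a = V, z = C, e = V, d = C, a = V, l = C.

CVCVCVC


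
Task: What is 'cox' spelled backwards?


Reverse 'cox' character by character: 'xoc'.

xoc


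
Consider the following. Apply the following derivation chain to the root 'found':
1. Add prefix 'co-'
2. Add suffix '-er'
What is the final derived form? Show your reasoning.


Step 1: Add prefix 'co-' to 'found' = 'cofound'
Step 2: Add suffix '-er' to 'cofound' = 'cofounder'

cofounder


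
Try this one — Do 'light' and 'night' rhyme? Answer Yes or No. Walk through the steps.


Rime (stressed vowel + following sounds) of 'light': -ight = /aɪt/
Rime of 'night': -ight = /aɪt/
/aɪt/ and /aɪt/ are the same ending sound, so the words rhyme.

Yes


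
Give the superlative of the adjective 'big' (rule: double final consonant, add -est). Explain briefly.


Apply superlative formation (double final consonant, add -est): 'big' -> 'biggest'.

biggest


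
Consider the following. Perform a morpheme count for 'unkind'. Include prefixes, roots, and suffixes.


Decomposition: un- (prefix) + kind (root) = 2 morpheme(s)

2 morphemes


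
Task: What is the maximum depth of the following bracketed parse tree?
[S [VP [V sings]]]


Count bracket nesting levels:
'[' at pos 0: depth = 1
'[' at pos 3: depth = 2
'[' at pos 7: depth = 3
Maximum depth reached: 3

3


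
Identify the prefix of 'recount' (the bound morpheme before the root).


The word 'recount' = 're' (prefix) + 'count' (root). The prefix is 're'.

re


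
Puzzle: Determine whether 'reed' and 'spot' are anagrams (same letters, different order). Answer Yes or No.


Sorted letters of 'reed': 'deer'
Sorted letters of 'spot': 'opst'
They do not match.

No


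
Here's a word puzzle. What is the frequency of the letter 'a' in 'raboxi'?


Letter 'a' in 'raboxi': found at position(s) 2 = 1 occurrence(s).

1


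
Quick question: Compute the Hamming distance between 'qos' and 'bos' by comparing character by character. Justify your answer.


Alignment:
Position 1: 'q' vs 'b' = DIFFER
Position 2: 'o' vs 'o' = match
Position 3: 's' vs 's' = match
Total differences: 1

1


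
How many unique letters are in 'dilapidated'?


Unique letters in 'dilapidated': {a, d, e, i, l, p, t} = 7 distinct letters.

7


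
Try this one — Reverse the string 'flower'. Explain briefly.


Reverse 'flower' character by character: 'rewolf'.

rewolf


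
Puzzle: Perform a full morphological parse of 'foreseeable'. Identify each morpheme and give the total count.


Step 1: Identify prefix: 'fore' (meaning: before/front)
Step 2: Identify root: 'see'
Step 3: Identify suffix(es): 'able'
Decomposition: fore- (prefix: before/front) + see (root) + -able (suffix: capable of)
Total morphemes: 3

3 morphemes (fore- (prefix: before/front) + see (root) + -able (suffix: capable of))


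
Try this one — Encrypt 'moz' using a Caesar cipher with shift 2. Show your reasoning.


Shift each letter by 2: m -> o, o -> q, z -> b. Result: 'oqb'.

oqb


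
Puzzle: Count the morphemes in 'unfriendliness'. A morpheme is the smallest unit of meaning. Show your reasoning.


Decomposition: un- (prefix) + friend (root) + -ly (suffix) + -ness (suffix) = 4 morpheme(s)

4 morphemes


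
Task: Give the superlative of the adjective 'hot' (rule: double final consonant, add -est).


Apply superlative formation (double final consonant, add -est): 'hot' -> 'hottest'.

hottest


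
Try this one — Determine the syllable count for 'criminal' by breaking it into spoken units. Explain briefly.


Break 'criminal' into syllables: crim-i-nal -> crim | i | nal = 3 syllables

3 syllables


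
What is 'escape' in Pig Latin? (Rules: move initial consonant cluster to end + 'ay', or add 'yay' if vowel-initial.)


'escape' starts with a vowel, so add 'yay': 'escapeyay'.

escapeyay


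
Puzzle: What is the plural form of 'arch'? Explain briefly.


Apply rule: Add -es (sibilant/fricative ending). 'arch' becomes 'arches'.

arches


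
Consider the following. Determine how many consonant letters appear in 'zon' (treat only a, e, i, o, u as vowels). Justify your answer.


Consonants in 'zon': z, n = 2 consonants.

2


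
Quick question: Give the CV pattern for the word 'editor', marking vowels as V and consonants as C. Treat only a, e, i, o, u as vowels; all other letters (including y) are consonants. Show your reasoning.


Letter mapping: e = V, d = C, i = V, t = C, o = V, r = C.

VCVCVC


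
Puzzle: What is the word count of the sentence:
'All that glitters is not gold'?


Split into words: All | that | glitters | is | not | gold = 6 words.

6


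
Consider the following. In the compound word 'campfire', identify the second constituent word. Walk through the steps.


Split 'campfire' into 'camp' + 'fire'. The second part is 'fire'.

fire


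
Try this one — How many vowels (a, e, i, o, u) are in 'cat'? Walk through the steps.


Vowels in 'cat': a = 1 vowels.

1


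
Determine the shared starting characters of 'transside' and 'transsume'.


Compare from the start: 6 characters match: 'transs'. Mismatch at position 7: 'i' vs 'u'.

transs


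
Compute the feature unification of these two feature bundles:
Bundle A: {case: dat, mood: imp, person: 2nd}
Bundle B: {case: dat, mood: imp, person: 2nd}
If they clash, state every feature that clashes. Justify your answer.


Compare features:
case: A=dat vs B=dat -> unified: dat
mood: A=imp vs B=imp -> unified: imp
person: A=2nd vs B=2nd -> unified: 2nd
No clashes found.

Unified: {case: dat, mood: imp, person: 2nd}


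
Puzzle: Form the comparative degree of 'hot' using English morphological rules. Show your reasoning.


Apply comparative formation (double final consonant, add -er): 'hot' -> 'hotter'.

hotter


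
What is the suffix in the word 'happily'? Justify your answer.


The word 'happily' = 'happy' (root) + '-ly' (suffix). The suffix is '-ly'.

ly


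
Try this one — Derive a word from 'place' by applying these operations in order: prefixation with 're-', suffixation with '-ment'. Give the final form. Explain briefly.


Step 1: Add prefix 're-' to 'place' = 'replace'
Step 2: Add suffix '-ment' to 'replace' = 'replacement'

replacement


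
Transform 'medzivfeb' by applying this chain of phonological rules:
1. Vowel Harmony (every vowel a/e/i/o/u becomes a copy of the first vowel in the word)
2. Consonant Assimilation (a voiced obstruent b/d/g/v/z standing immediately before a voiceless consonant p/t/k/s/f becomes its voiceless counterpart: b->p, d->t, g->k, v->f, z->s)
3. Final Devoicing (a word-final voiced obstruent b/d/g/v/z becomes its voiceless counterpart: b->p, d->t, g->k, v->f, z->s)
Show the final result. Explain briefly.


Starting form: 'medzivfeb'
Rule 1: Vowel Harmony: all vowels become 'e' (matching first vowel). 'medzivfeb' -> 'medzevfeb'
Rule 2: Consonant Assimilation: voiced obstruent before voiceless consonant becomes voiceless ('vf' -> 'ff'). 'medzevfeb' -> 'medzeffeb'
Rule 3: Final Devoicing: word-final voiced obstruent 'b' becomes voiceless 'p'. 'medzeffeb' -> 'medzeffep'
Final form: 'medzeffep'

medzeffep


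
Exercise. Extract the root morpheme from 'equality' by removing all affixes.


Remove suffix '-ity' from 'equality' to get root 'equal'.

equal


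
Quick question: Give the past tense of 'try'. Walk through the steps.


Apply rule: Change -y to -ied. 'try' becomes 'tried'.

tried


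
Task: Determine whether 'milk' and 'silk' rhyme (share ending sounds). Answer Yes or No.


Rime (stressed vowel + following sounds) of 'milk': -ilk = /ɪlk/
Rime of 'silk': -ilk = /ɪlk/
/ɪlk/ and /ɪlk/ are the same ending sound, so the words rhyme.

Yes


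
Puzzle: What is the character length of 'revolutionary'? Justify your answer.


Spell out 'revolutionary' and number each letter: r(1), e(2), v(3), o(4), l(5), u(6), t(7), i(8), o(9), n(10), a(11), r(12), y(13). Total: 13 letters.

13


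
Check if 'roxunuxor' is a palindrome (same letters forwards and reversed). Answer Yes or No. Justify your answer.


Forward: 'roxunuxor'
Reversed: 'roxunuxor'
They are identical.

Yes


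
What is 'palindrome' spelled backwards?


Reverse 'palindrome' character by character: 'emordnilap'.

emordnilap


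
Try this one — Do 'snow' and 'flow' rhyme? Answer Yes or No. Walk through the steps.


Rime (stressed vowel + following sounds) of 'snow': -ow = /oʊ/
Rime of 'flow': -ow = /oʊ/
/oʊ/ and /oʊ/ are the same ending sound, so the words rhyme.

Yes


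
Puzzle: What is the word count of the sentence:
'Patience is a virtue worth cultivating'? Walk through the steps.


Split into words: Patience | is | a | virtue | worth | cultivating = 6 words.

6


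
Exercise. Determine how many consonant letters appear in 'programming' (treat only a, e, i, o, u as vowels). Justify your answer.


Consonants in 'programming': p, r, g, r, m, m, n, g = 8 consonants.

8


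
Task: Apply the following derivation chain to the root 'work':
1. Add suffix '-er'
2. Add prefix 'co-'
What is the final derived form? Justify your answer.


Step 1: Add suffix '-er' to 'work' = 'worker'
Step 2: Add prefix 'co-' to 'worker' = 'coworker'

coworker


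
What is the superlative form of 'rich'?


Apply superlative formation (add -est): 'rich' -> 'richest'.

richest


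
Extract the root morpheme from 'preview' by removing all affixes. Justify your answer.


Remove prefix 'pre' from 'preview' to get root 'view'.

view


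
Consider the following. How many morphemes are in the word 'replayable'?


Decomposition: re- (prefix) + play (root) + -able (suffix) = 3 morpheme(s)

3 morphemes


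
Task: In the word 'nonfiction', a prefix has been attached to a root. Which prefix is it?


The word 'nonfiction' = 'non' (prefix) + 'fiction' (root). The prefix is 'non'.

non


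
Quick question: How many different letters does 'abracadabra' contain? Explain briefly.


Unique letters in 'abracadabra': {a, b, c, d, r} = 5 distinct letters.

5


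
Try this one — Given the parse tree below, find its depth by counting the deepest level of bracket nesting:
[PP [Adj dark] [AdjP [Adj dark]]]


Count bracket nesting levels:
'[' at pos 0: depth = 1
'[' at pos 4: depth = 2
'[' at pos 15: depth = 2
'[' at pos 21: depth = 3
Maximum depth reached: 3

3


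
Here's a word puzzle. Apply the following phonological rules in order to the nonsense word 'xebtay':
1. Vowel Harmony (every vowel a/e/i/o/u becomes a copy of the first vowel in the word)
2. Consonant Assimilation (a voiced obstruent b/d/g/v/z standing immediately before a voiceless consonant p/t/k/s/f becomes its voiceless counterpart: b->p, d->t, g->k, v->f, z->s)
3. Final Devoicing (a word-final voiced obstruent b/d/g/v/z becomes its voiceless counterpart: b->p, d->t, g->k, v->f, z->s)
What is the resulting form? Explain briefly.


Starting form: 'xebtay'
Rule 1: Vowel Harmony: all vowels become 'e' (matching first vowel). 'xebtay' -> 'xebtey'
Rule 2: Consonant Assimilation: voiced obstruent before voiceless consonant becomes voiceless ('bt' -> 'pt'). 'xebtey' -> 'xeptey'
Rule 3: Final Devoicing: final consonant 'y' is not one of the voiced obstruents b/d/g/v/z. No change.
Final form: 'xeptey'

xeptey


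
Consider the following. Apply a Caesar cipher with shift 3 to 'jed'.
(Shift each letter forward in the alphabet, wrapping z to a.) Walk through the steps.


Shift each letter by 3: j -> m, e -> h, d -> g. Result: 'mhg'.

mhg


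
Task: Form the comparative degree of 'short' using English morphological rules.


Apply comparative formation (add -er): 'short' -> 'shorter'.

shorter


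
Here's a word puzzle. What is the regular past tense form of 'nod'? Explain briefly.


Apply rule: Double final consonant and add -ed. 'nod' becomes 'nodded'.

nodded


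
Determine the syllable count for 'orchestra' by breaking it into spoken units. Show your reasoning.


Break 'orchestra' into syllables: or-ches-tra -> or | ches | tra = 3 syllables

3 syllables


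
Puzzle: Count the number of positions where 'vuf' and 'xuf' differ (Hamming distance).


Alignment:
Position 1: 'v' vs 'x' = DIFFER
Position 2: 'u' vs 'u' = match
Position 3: 'f' vs 'f' = match
Total differences: 1

1


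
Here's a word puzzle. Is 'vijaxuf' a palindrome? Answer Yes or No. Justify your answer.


Forward: 'vijaxuf'
Reversed: 'fuxajiv'
They differ.

No


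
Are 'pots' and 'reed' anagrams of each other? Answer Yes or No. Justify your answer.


Sorted letters of 'pots': 'opst'
Sorted letters of 'reed': 'deer'
They do not match.

No


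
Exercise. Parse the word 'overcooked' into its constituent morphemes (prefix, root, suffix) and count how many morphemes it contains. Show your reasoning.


Step 1: Identify prefix: 'over' (meaning: excessively)
Step 2: Identify root: 'cook'
Step 3: Identify suffix(es): 'ed'
Decomposition: over- (prefix: excessively) + cook (root) + -ed (suffix: past)
Total morphemes: 3

3 morphemes (over- (prefix: excessively) + cook (root) + -ed (suffix: past))
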